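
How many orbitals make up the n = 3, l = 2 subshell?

5

A subshell has 2l+1 orbitals; with l = 2, that's 5.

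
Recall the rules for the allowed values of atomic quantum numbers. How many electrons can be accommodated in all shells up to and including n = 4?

Total orbitals = 1² + 2² + 3² + 4² = 30. Doubling for spin gives 60 electrons.

60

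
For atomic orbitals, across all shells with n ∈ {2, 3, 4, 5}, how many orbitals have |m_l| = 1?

Count contributing orbitals for each principal shell:
n=2 → 2; n=3 → 4; n=4 → 6; n=5 → 8.
Total orbitals: 2 + 4 + 6 + 8 = 20.

20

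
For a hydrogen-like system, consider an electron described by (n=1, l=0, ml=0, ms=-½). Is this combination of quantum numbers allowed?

n = 1 is a positive integer. l = 0 satisfies 0 ≤ l ≤ n−1 = 0. ml = 0 lies in the range −l … +l (here 0). ms = -1/2 is one of ±1/2.
All four constraints are satisfied.

Allowed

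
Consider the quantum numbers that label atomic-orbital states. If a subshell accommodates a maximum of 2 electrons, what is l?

l = 0

2(2l+1) = 2 ⇒ 2l+1 = 1 ⇒ l = 0.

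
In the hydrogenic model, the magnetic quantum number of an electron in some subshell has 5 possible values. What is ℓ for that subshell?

m_ℓ ranges over 2ℓ+1 integers, so 2ℓ+1 = 5 ⇒ ℓ = 2.

ℓ = 2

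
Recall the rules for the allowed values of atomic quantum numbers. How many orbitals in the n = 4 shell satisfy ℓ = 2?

5

The n = 4 shell has ℓ = 0 through 3; check each.
Contributions: ℓ=2 → 5.
Total orbitals: 5.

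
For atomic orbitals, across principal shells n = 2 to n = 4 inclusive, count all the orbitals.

29

Shell n has n² orbitals: 2²=4 + 3²=9 + 4²=16 = 29 orbitals.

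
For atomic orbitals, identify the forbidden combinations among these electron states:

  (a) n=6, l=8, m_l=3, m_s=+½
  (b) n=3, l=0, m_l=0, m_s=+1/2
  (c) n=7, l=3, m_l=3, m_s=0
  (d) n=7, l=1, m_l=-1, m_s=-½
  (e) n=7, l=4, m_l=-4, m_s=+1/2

(a) and (c)

(a) has l = 8 ≥ n = 6, violating 0 ≤ l ≤ n−1.
(c) has m_s = 0, but an electron's spin must be ±1/2.
The remaining sets (b), (d), (e) satisfy all four rules.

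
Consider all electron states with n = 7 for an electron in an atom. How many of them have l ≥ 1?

96

For n = 7, l ranges over 0 … 6.
Contributions: l=1 → 3; l=2 → 5; l=3 → 7; l=4 → 9; l=5 → 11; l=6 → 13.
Orbitals: 3 + 5 + 7 + 9 + 11 + 13 = 48. Each orbital carries two spin states, so 48 × 2 = 96 states.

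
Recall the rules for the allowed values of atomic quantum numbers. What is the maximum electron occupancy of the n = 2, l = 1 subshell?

A subshell with l = 1 has 2l+1 = 3 orbitals, each holding 2 electrons (spin ±1/2), so 3 × 2 = 6.

6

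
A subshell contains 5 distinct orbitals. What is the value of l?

2l+1 = 5 gives l = 2.

l = 2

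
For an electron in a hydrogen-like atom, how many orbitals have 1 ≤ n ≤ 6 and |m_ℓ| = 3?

Count contributing orbitals for each principal shell:
n=4 → 2; n=5 → 4; n=6 → 6.
Total orbitals: 2 + 4 + 6 = 12.

12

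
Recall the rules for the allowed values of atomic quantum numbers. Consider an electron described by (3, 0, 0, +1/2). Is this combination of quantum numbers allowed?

Allowed

n = 3 is a positive integer. l = 0 satisfies 0 ≤ l ≤ n−1 = 2. m_l = 0 lies in the range −l … +l (here 0). m_s = +1/2 is one of ±1/2.
All four constraints are satisfied.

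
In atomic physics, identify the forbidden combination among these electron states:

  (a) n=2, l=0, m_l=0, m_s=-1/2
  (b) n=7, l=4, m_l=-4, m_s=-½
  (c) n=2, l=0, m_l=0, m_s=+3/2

(c)

(c) has m_s = +3/2, but an electron's spin must be ±1/2.
The remaining sets (a), (b) satisfy all four rules.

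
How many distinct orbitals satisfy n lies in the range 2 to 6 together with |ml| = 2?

20

Work shell by shell — for each n, count the (l, ml) pairs that satisfy |ml| = 2:
n=3 → 2; n=4 → 4; n=5 → 6; n=6 → 8.
Total orbitals: 2 + 4 + 6 + 8 = 20.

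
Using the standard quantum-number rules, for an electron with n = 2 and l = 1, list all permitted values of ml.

-1, 0, 1

ml takes every integer from −l to +l. With l = 1 that gives the 3 values -1, 0, 1.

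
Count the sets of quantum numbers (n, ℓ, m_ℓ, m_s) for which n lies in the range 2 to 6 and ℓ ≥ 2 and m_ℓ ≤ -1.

Per-shell orbital counts meeting the constraint:
n=3 → 2; n=4 → 5; n=5 → 9; n=6 → 14.
Orbitals: 2 + 5 + 9 + 14 = 30. Including both spin states (m_s = ±1/2) gives 2 × 30 = 60 states.

60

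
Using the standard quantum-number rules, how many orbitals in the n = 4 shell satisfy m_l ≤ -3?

1

The n = 4 shell has l = 0 through 3; check each.
Orbitals with m_l ≤ -3, by l: l=3 → 1.
Total orbitals: 1.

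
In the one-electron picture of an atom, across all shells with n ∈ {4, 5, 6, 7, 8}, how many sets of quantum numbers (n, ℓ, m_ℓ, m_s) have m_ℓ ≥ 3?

70

Work shell by shell — for each n, count the (ℓ, m_ℓ) pairs that satisfy m_ℓ ≥ 3:
n=4 → 1; n=5 → 3; n=6 → 6; n=7 → 10; n=8 → 15.
Orbitals: 1 + 3 + 6 + 10 + 15 = 35. Including both spin states (m_s = ±1/2) gives 2 × 35 = 70 states.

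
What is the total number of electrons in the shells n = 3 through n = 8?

398

Shell n has n² orbitals: 3²=9 + 4²=16 + 5²=25 + 6²=36 + 7²=49 + 8²=64 = 199 orbitals.
Two spin states per orbital: 2 × 199 = 398 electrons.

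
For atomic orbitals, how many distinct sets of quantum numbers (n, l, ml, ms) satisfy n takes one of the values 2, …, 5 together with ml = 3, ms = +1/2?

3

Count contributing orbitals for each principal shell:
n=4 → 1; n=5 → 2.
Orbitals: 1 + 2 = 3. With ms fixed to +1/2 there is one state per orbital, so 3 states.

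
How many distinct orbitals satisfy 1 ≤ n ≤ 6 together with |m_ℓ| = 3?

12

For each n in the range, tally the orbitals obeying |m_ℓ| = 3:
n=4 → 2; n=5 → 4; n=6 → 6.
Total orbitals: 2 + 4 + 6 = 12.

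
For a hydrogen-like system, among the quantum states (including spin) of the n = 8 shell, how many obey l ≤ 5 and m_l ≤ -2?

For n = 8, l ranges over 0 … 7.
Orbitals with l ≤ 5 and m_l ≤ -2, by l: l=2 → 1; l=3 → 2; l=4 → 3; l=5 → 4.
Orbitals: 1 + 2 + 3 + 4 = 10. Each orbital carries two spin states, so 10 × 2 = 20 states.

20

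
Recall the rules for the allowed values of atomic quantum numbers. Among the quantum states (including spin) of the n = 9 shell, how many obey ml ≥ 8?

Go through l = 0, …, 8 (the values permitted for n = 9).
The (l, ml) pairs meeting ml ≥ 8 give: l=8 → 1.
Orbitals: 1. Each orbital carries two spin states, so 1 × 2 = 2 states.

2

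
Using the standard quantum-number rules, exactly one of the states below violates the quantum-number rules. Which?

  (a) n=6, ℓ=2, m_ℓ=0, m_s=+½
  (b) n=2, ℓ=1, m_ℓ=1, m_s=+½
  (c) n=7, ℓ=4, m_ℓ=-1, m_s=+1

(c)

(c) has m_s = +1, but an electron's spin must be ±1/2.
The remaining sets (a), (b) satisfy all four rules.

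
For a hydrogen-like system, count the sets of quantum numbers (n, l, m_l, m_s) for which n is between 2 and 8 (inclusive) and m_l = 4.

20

Work shell by shell — for each n, count the (l, m_l) pairs that satisfy m_l = 4:
n=5 → 1; n=6 → 2; n=7 → 3; n=8 → 4.
Orbitals: 1 + 2 + 3 + 4 = 10. Including both spin states (m_s = ±1/2) gives 2 × 10 = 20 states.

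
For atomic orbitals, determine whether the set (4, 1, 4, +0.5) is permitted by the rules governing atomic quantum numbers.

Not allowed

The magnetic quantum number must satisfy −ℓ ≤ m_ℓ ≤ ℓ. With ℓ = 1, m_ℓ can only be -1, 0, 1, so m_ℓ = 4 is forbidden.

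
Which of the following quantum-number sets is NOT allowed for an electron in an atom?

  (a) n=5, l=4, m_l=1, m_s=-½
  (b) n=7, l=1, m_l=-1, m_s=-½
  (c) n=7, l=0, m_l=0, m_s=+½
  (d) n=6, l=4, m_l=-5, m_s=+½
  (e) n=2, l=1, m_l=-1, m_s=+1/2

(d)

(d) has |m_l| = 5 > l = 4, violating −l ≤ m_l ≤ l.
The remaining sets (a), (b), (c), (e) satisfy all four rules.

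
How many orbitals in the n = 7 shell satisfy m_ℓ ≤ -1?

Go through ℓ = 0, …, 6 (the values permitted for n = 7).
Orbitals with m_ℓ ≤ -1, by ℓ: ℓ=1 → 1; ℓ=2 → 2; ℓ=3 → 3; ℓ=4 → 4; ℓ=5 → 5; ℓ=6 → 6.
Total orbitals: 1 + 2 + 3 + 4 + 5 + 6 = 21.

21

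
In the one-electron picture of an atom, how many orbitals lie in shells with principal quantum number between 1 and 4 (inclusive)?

30

Shell n has n² orbitals: 1²=1 + 2²=4 + 3²=9 + 4²=16 = 30 orbitals.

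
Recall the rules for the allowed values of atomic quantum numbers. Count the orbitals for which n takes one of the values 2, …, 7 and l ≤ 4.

Count contributing orbitals for each principal shell:
n=2 → 4; n=3 → 9; n=4 → 16; n=5 → 25; n=6 → 25; n=7 → 25.
Total orbitals: 4 + 9 + 16 + 25 + 25 + 25 = 104.

104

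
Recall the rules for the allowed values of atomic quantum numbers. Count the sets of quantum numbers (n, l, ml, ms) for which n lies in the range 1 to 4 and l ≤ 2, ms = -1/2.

23

For each n in the range, tally the orbitals obeying l ≤ 2:
n=1 → 1; n=2 → 4; n=3 → 9; n=4 → 9.
Orbitals: 1 + 4 + 9 + 9 = 23. With ms fixed to -1/2 there is one state per orbital, so 23 states.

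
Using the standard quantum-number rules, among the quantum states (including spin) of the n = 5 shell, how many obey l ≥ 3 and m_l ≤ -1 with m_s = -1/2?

7

Go through l = 0, …, 4 (the values permitted for n = 5).
Contributions: l=3 → 3; l=4 → 4.
Orbitals: 3 + 4 = 7. With m_s fixed to a single value there is one state per orbital, giving 7 states.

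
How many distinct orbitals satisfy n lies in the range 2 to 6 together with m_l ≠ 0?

70

Per-shell orbital counts meeting the constraint:
n=2 → 2; n=3 → 6; n=4 → 12; n=5 → 20; n=6 → 30.
Total orbitals: 2 + 6 + 12 + 20 + 30 = 70.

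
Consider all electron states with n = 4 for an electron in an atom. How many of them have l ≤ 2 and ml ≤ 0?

12

The n = 4 shell has l = 0 through 3; check each.
The (l, ml) pairs meeting l ≤ 2 and ml ≤ 0 give: l=0 → 1; l=1 → 2; l=2 → 3.
Orbitals: 1 + 2 + 3 = 6. Each orbital carries two spin states, so 6 × 2 = 12 states.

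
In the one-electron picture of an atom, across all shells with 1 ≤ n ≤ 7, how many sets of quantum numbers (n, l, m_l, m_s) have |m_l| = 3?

40

Go shell by shell, enumerating (l, m_l) with |m_l| = 3:
n=4 → 2; n=5 → 4; n=6 → 6; n=7 → 8.
Orbitals: 2 + 4 + 6 + 8 = 20. Including both spin states (m_s = ±1/2) gives 2 × 20 = 40 states.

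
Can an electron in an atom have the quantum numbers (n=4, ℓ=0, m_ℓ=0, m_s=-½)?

n = 4 is a positive integer. ℓ = 0 satisfies 0 ≤ ℓ ≤ n−1 = 3. m_ℓ = 0 lies in the range −ℓ … +ℓ (here 0). m_s = -1/2 is one of ±1/2.
All four constraints are satisfied.

Allowed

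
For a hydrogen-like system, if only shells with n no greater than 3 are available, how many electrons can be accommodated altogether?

Total orbitals = 1² + 2² + 3² = 14. Doubling for spin gives 28 electrons.

28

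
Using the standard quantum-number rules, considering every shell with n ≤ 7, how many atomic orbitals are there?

140

Total orbitals = 1² + 2² + 3² + 4² + 5² + 6² + 7² = 140.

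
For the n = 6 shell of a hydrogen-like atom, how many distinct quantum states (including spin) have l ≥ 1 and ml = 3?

6

The (l, ml) pairs meeting l ≥ 1 and ml = 3 give: l=3 → 1; l=4 → 1; l=5 → 1.
Orbitals: 1 + 1 + 1 = 3. Each orbital carries two spin states, so 3 × 2 = 6 states.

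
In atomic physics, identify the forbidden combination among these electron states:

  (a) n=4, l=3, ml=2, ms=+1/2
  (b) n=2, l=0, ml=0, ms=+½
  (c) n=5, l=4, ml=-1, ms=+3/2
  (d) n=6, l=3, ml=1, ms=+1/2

(c)

(c) has ms = +3/2, but an electron's spin must be ±1/2.
The remaining sets (a), (b), (d) satisfy all four rules.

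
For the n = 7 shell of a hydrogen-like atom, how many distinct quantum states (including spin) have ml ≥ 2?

30

Go through l = 0, …, 6 (the values permitted for n = 7).
Per l-value: l=2 → 1; l=3 → 2; l=4 → 3; l=5 → 4; l=6 → 5.
Orbitals: 1 + 2 + 3 + 4 + 5 = 15. Each orbital carries two spin states, so 15 × 2 = 30 states.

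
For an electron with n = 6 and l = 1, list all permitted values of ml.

ml takes every integer from −l to +l. With l = 1 that gives the 3 values -1, 0, 1.

-1, 0, 1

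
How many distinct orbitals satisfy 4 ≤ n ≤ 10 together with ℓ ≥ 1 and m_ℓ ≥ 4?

Treat each shell separately and count matching orbitals:
n=5 → 1; n=6 → 3; n=7 → 6; n=8 → 10; n=9 → 15; n=10 → 21.
Total orbitals: 1 + 3 + 6 + 10 + 15 + 21 = 56.

56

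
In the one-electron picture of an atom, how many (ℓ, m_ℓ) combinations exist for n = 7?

49

The n = 7 shell contains n² = 7² = 49 orbitals.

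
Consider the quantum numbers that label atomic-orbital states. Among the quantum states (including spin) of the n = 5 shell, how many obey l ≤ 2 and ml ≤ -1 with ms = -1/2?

For n = 5, l ranges over 0 … 4.
Per l-value: l=1 → 1; l=2 → 2.
Orbitals: 1 + 2 = 3. With ms fixed to a single value there is one state per orbital, giving 3 states.

3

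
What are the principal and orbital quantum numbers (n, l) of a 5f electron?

The leading integer gives n = 5; the letter 'f' means l = 3.

n = 5, l = 3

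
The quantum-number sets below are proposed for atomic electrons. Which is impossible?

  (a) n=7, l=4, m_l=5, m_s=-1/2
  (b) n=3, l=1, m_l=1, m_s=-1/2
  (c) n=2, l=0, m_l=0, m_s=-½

(a) has |m_l| = 5 > l = 4, violating −l ≤ m_l ≤ l.
The remaining sets (b), (c) satisfy all four rules.

(a)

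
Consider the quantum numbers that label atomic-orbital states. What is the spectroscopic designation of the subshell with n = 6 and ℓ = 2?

6d

ℓ = 2 corresponds to the letter 'd', so the subshell is 6d.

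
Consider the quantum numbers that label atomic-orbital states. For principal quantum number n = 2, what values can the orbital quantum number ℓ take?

ℓ is an integer with 0 ≤ ℓ ≤ n−1, so for n = 2: ℓ = 0, 1.

0, 1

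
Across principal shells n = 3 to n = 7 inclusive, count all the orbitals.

Shell n has n² orbitals: 3²=9 + 4²=16 + 5²=25 + 6²=36 + 7²=49 = 135 orbitals.

135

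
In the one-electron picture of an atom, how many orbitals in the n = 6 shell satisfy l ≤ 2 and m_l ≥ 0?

6

Go through l = 0, …, 5 (the values permitted for n = 6).
Per l-value: l=0 → 1; l=1 → 2; l=2 → 3.
Total orbitals: 1 + 2 + 3 = 6.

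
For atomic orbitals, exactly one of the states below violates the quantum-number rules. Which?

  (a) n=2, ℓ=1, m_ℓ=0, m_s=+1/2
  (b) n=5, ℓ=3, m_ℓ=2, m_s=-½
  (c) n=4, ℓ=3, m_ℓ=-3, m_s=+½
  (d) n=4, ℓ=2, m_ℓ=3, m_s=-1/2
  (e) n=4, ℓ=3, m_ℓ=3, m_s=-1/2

(d) has |m_ℓ| = 3 > ℓ = 2, violating −ℓ ≤ m_ℓ ≤ ℓ.
The remaining sets (a), (b), (c), (e) satisfy all four rules.

(d)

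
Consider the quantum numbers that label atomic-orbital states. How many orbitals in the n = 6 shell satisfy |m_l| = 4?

4

Orbitals with |m_l| = 4, by l: l=4 → 2; l=5 → 2.
Total orbitals: 2 + 2 = 4.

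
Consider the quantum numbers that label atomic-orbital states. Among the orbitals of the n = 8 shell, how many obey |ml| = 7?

2

Go through l = 0, …, 7 (the values permitted for n = 8).
The (l, ml) pairs meeting |ml| = 7 give: l=7 → 2.
Total orbitals: 2.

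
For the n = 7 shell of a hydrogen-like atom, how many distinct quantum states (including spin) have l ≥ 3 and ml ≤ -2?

Go through l = 0, …, 6 (the values permitted for n = 7).
The (l, ml) pairs meeting l ≥ 3 and ml ≤ -2 give: l=3 → 2; l=4 → 3; l=5 → 4; l=6 → 5.
Orbitals: 2 + 3 + 4 + 5 = 14. Each orbital carries two spin states, so 14 × 2 = 28 states.

28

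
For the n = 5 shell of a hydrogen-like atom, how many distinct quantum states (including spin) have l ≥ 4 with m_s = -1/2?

Contributions: l=4 → 9.
Orbitals: 9. With m_s fixed to a single value there is one state per orbital, giving 9 states.

9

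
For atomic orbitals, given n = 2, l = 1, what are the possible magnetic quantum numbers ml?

ml takes every integer from −l to +l. With l = 1 that gives the 3 values -1, 0, 1.

-1, 0, 1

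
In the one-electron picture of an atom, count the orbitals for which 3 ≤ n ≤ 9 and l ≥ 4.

175

Work shell by shell — for each n, count the (l, m_l) pairs that satisfy l ≥ 4:
n=5 → 9; n=6 → 20; n=7 → 33; n=8 → 48; n=9 → 65.
Total orbitals: 9 + 20 + 33 + 48 + 65 = 175.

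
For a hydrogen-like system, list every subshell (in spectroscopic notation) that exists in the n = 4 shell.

For n = 4, l runs from 0 to 3. In spectroscopic notation l = 0,1,2,… ↔ s,p,d,f,g,h,i, so the subshells are 4s, 4p, 4d, 4f.

4s, 4p, 4d, 4f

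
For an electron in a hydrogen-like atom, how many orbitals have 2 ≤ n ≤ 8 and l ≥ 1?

Treat each shell separately and count matching orbitals:
n=2 → 3; n=3 → 8; n=4 → 15; n=5 → 24; n=6 → 35; n=7 → 48; n=8 → 63.
Total orbitals: 3 + 8 + 15 + 24 + 35 + 48 + 63 = 196.

196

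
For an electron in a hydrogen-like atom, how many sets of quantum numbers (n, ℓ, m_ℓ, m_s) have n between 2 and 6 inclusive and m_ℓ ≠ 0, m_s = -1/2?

For each n in the range, tally the orbitals obeying m_ℓ ≠ 0:
n=2 → 2; n=3 → 6; n=4 → 12; n=5 → 20; n=6 → 30.
Orbitals: 2 + 6 + 12 + 20 + 30 = 70. With m_s fixed to -1/2 there is one state per orbital, so 70 states.

70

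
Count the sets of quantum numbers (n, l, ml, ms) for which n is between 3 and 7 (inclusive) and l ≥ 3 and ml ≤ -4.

Go shell by shell, enumerating (l, ml) with l ≥ 3 and ml ≤ -4:
n=5 → 1; n=6 → 3; n=7 → 6.
Orbitals: 1 + 3 + 6 = 10. Including both spin states (ms = ±1/2) gives 2 × 10 = 20 states.

20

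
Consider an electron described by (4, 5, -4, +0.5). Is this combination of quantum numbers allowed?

The orbital quantum number must satisfy 0 ≤ l ≤ n−1. With n = 4 the allowed l values are 0, 1, 2, 3, so l = 5 is out of range.

Not allowed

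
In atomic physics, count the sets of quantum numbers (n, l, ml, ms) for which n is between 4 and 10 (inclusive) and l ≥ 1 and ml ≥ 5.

Work shell by shell — for each n, count the (l, ml) pairs that satisfy l ≥ 1 and ml ≥ 5:
n=6 → 1; n=7 → 3; n=8 → 6; n=9 → 10; n=10 → 15.
Orbitals: 1 + 3 + 6 + 10 + 15 = 35. Including both spin states (ms = ±1/2) gives 2 × 35 = 70 states.

70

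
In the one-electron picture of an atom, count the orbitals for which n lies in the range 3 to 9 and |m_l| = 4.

30

For each n in the range, tally the orbitals obeying |m_l| = 4:
n=5 → 2; n=6 → 4; n=7 → 6; n=8 → 8; n=9 → 10.
Total orbitals: 2 + 4 + 6 + 8 + 10 = 30.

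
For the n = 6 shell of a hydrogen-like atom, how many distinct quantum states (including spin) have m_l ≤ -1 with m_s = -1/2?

Go through l = 0, …, 5 (the values permitted for n = 6).
Contributions: l=1 → 1; l=2 → 2; l=3 → 3; l=4 → 4; l=5 → 5.
Orbitals: 1 + 2 + 3 + 4 + 5 = 15. With m_s fixed to a single value there is one state per orbital, giving 15 states.

15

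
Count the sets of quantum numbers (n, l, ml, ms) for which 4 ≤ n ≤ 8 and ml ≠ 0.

320

For each n in the range, tally the orbitals obeying ml ≠ 0:
n=4 → 12; n=5 → 20; n=6 → 30; n=7 → 42; n=8 → 56.
Orbitals: 12 + 20 + 30 + 42 + 56 = 160. Including both spin states (ms = ±1/2) gives 2 × 160 = 320 states.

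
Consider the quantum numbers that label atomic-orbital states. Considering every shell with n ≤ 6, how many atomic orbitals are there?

Total orbitals = 1² + 2² + 3² + 4² + 5² + 6² = 91.

91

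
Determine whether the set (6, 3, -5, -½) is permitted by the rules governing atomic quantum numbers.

Not allowed

The magnetic quantum number must satisfy −l ≤ m_l ≤ l. With l = 3, m_l can only be -3, -2, -1, 0, 1, 2, 3, so m_l = -5 is forbidden.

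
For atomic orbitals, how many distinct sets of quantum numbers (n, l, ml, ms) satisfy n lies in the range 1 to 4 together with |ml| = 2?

12

Go shell by shell, enumerating (l, ml) with |ml| = 2:
n=3 → 2; n=4 → 4.
Orbitals: 2 + 4 = 6. Including both spin states (ms = ±1/2) gives 2 × 6 = 12 states.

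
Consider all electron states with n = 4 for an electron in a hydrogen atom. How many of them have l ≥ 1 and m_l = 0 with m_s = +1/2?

The (l, m_l) pairs meeting l ≥ 1 and m_l = 0 give: l=1 → 1; l=2 → 1; l=3 → 1.
Orbitals: 1 + 1 + 1 = 3. With m_s fixed to a single value there is one state per orbital, giving 3 states.

3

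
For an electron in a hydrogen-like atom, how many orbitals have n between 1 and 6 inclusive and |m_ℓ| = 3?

Go shell by shell, enumerating (ℓ, m_ℓ) with |m_ℓ| = 3:
n=4 → 2; n=5 → 4; n=6 → 6.
Total orbitals: 2 + 4 + 6 = 12.

12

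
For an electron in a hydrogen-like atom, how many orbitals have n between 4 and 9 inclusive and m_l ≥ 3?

56

Go shell by shell, enumerating (l, m_l) with m_l ≥ 3:
n=4 → 1; n=5 → 3; n=6 → 6; n=7 → 10; n=8 → 15; n=9 → 21.
Total orbitals: 1 + 3 + 6 + 10 + 15 + 21 = 56.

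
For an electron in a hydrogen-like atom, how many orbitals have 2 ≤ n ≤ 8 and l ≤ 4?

Per-shell orbital counts meeting the constraint:
n=2 → 4; n=3 → 9; n=4 → 16; n=5 → 25; n=6 → 25; n=7 → 25; n=8 → 25.
Total orbitals: 4 + 9 + 16 + 25 + 25 + 25 + 25 = 129.

129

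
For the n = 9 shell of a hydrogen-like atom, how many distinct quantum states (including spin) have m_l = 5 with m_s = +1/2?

For n = 9, l ranges over 0 … 8.
Contributions: l=5 → 1; l=6 → 1; l=7 → 1; l=8 → 1.
Orbitals: 1 + 1 + 1 + 1 = 4. With m_s fixed to a single value there is one state per orbital, giving 4 states.

4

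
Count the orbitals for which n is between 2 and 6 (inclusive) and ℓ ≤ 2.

Go shell by shell, enumerating (ℓ, m_ℓ) with ℓ ≤ 2:
n=2 → 4; n=3 → 9; n=4 → 9; n=5 → 9; n=6 → 9.
Total orbitals: 4 + 9 + 9 + 9 + 9 = 40.

40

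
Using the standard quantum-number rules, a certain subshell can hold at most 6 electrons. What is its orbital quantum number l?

l = 1 (p)

2(2l+1) = 6 ⇒ 2l+1 = 3 ⇒ l = 1.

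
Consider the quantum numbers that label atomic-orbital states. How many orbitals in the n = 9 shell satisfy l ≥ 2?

77

Contributions: l=2 → 5; l=3 → 7; l=4 → 9; l=5 → 11; l=6 → 13; l=7 → 15; l=8 → 17.
Total orbitals: 5 + 7 + 9 + 11 + 13 + 15 + 17 = 77.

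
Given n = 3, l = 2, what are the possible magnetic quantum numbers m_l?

m_l takes every integer from −l to +l. With l = 2 that gives the 5 values -2, -1, 0, 1, 2.

-2, -1, 0, 1, 2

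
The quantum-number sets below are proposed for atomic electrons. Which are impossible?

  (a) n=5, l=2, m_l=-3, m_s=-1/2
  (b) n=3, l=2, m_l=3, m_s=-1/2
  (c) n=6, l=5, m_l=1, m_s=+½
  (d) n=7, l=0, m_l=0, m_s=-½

(a) has |m_l| = 3 > l = 2, violating −l ≤ m_l ≤ l.
(b) has |m_l| = 3 > l = 2, violating −l ≤ m_l ≤ l.
The remaining sets (c), (d) satisfy all four rules.

(a) and (b)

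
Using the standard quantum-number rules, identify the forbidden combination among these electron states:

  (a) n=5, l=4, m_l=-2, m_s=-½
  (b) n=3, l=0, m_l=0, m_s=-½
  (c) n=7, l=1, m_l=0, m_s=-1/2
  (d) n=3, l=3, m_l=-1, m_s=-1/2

(d)

(d) has l = 3 ≥ n = 3, violating 0 ≤ l ≤ n−1.
The remaining sets (a), (b), (c) satisfy all four rules.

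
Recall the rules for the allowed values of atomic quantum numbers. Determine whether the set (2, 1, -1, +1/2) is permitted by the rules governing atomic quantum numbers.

Yes

n = 2 is a positive integer. l = 1 satisfies 0 ≤ l ≤ n−1 = 1. m_l = -1 lies in the range −l … +l (here −1 … 1). m_s = +1/2 is one of ±1/2.
All four constraints are satisfied.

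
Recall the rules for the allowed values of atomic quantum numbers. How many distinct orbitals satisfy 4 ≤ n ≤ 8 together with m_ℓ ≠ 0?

160

Count contributing orbitals for each principal shell:
n=4 → 12; n=5 → 20; n=6 → 30; n=7 → 42; n=8 → 56.
Total orbitals: 12 + 20 + 30 + 42 + 56 = 160.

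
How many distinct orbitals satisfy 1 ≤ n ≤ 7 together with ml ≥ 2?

35

Go shell by shell, enumerating (l, ml) with ml ≥ 2:
n=3 → 1; n=4 → 3; n=5 → 6; n=6 → 10; n=7 → 15.
Total orbitals: 1 + 3 + 6 + 10 + 15 = 35.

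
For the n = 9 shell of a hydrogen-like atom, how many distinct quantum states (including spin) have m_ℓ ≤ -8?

2

Contributions: ℓ=8 → 1.
Orbitals: 1. Each orbital carries two spin states, so 1 × 2 = 2 states.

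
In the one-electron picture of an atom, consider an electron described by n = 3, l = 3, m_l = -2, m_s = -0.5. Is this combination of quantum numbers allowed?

The orbital quantum number must satisfy 0 ≤ l ≤ n−1. With n = 3 the allowed l values are 0, 1, 2, so l = 3 is out of range.

Invalid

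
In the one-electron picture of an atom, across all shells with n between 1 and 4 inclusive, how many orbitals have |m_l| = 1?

12

Count contributing orbitals for each principal shell:
n=2 → 2; n=3 → 4; n=4 → 6.
Total orbitals: 2 + 4 + 6 = 12.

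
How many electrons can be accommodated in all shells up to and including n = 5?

110

Total orbitals = 1² + 2² + 3² + 4² + 5² = 55. Doubling for spin gives 110 electrons.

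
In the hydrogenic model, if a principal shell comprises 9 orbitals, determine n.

n = 3

n² = 9 ⇒ n = 3.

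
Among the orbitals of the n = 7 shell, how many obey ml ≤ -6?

With n = 7 the allowed l are 0, 1, …, 6.
Per l-value: l=6 → 1.
Total orbitals: 1.

1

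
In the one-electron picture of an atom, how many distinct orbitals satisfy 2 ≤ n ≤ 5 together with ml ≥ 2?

10

Per-shell orbital counts meeting the constraint:
n=3 → 1; n=4 → 3; n=5 → 6.
Total orbitals: 1 + 3 + 6 = 10.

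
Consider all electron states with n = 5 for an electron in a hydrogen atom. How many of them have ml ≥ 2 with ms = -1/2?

The n = 5 shell has l = 0 through 4; check each.
Contributions: l=2 → 1; l=3 → 2; l=4 → 3.
Orbitals: 1 + 2 + 3 = 6. With ms fixed to a single value there is one state per orbital, giving 6 states.

6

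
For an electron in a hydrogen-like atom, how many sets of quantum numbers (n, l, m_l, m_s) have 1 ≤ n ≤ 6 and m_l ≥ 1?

For each n in the range, tally the orbitals obeying m_l ≥ 1:
n=2 → 1; n=3 → 3; n=4 → 6; n=5 → 10; n=6 → 15.
Orbitals: 1 + 3 + 6 + 10 + 15 = 35. Including both spin states (m_s = ±1/2) gives 2 × 35 = 70 states.

70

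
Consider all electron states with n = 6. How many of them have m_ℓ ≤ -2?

The n = 6 shell has ℓ = 0 through 5; check each.
Contributions: ℓ=2 → 1; ℓ=3 → 2; ℓ=4 → 3; ℓ=5 → 4.
Orbitals: 1 + 2 + 3 + 4 = 10. Each orbital carries two spin states, so 10 × 2 = 20 states.

20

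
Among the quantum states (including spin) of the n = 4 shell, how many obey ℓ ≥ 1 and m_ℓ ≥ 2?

6

The (ℓ, m_ℓ) pairs meeting ℓ ≥ 1 and m_ℓ ≥ 2 give: ℓ=2 → 1; ℓ=3 → 2.
Orbitals: 1 + 2 = 3. Each orbital carries two spin states, so 3 × 2 = 6 states.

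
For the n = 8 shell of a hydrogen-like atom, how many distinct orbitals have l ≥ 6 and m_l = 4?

2

With n = 8 the allowed l are 0, 1, …, 7.
The (l, m_l) pairs meeting l ≥ 6 and m_l = 4 give: l=6 → 1; l=7 → 1.
Total orbitals: 1 + 1 = 2.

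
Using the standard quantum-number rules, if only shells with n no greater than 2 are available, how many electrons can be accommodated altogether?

Total orbitals = 1² + 2² = 5. Doubling for spin gives 10 electrons.

10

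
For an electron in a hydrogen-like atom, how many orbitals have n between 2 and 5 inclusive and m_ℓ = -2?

For each n in the range, tally the orbitals obeying m_ℓ = -2:
n=3 → 1; n=4 → 2; n=5 → 3.
Total orbitals: 1 + 2 + 3 = 6.

6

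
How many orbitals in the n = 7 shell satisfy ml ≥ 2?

Go through l = 0, …, 6 (the values permitted for n = 7).
The (l, ml) pairs meeting ml ≥ 2 give: l=2 → 1; l=3 → 2; l=4 → 3; l=5 → 4; l=6 → 5.
Total orbitals: 1 + 2 + 3 + 4 + 5 = 15.

15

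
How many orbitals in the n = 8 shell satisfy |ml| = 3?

Go through l = 0, …, 7 (the values permitted for n = 8).
Contributions: l=3 → 2; l=4 → 2; l=5 → 2; l=6 → 2; l=7 → 2.
Total orbitals: 2 + 2 + 2 + 2 + 2 = 10.

10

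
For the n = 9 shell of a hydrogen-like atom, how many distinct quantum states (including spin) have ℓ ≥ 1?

160

The (ℓ, m_ℓ) pairs meeting ℓ ≥ 1 give: ℓ=1 → 3; ℓ=2 → 5; ℓ=3 → 7; ℓ=4 → 9; ℓ=5 → 11; ℓ=6 → 13; ℓ=7 → 15; ℓ=8 → 17.
Orbitals: 3 + 5 + 7 + 9 + 11 + 13 + 15 + 17 = 80. Each orbital carries two spin states, so 80 × 2 = 160 states.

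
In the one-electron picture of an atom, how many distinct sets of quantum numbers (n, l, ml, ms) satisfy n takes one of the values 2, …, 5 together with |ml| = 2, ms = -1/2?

12

Go shell by shell, enumerating (l, ml) with |ml| = 2:
n=3 → 2; n=4 → 4; n=5 → 6.
Orbitals: 2 + 4 + 6 = 12. With ms fixed to -1/2 there is one state per orbital, so 12 states.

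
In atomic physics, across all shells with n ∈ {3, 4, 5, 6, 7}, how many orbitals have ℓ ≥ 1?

For each n in the range, tally the orbitals obeying ℓ ≥ 1:
n=3 → 8; n=4 → 15; n=5 → 24; n=6 → 35; n=7 → 48.
Total orbitals: 8 + 15 + 24 + 35 + 48 = 130.

130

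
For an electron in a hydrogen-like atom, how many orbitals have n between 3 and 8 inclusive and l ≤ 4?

Count contributing orbitals for each principal shell:
n=3 → 9; n=4 → 16; n=5 → 25; n=6 → 25; n=7 → 25; n=8 → 25.
Total orbitals: 9 + 16 + 25 + 25 + 25 + 25 = 125.

125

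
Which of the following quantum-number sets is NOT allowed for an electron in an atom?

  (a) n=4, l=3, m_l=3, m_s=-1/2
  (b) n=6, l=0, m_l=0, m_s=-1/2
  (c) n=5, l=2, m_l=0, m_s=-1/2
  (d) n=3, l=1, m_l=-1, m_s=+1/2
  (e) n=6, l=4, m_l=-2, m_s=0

(e)

(e) has m_s = 0, but an electron's spin must be ±1/2.
The remaining sets (a), (b), (c), (d) satisfy all four rules.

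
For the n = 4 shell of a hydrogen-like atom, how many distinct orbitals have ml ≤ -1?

6

Go through l = 0, …, 3 (the values permitted for n = 4).
Orbitals with ml ≤ -1, by l: l=1 → 1; l=2 → 2; l=3 → 3.
Total orbitals: 1 + 2 + 3 = 6.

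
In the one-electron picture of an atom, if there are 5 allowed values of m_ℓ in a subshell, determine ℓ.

ℓ = 2 (d)

m_ℓ ranges over 2ℓ+1 integers, so 2ℓ+1 = 5 ⇒ ℓ = 2.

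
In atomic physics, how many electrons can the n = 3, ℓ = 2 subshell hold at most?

10

A subshell with ℓ = 2 has 2ℓ+1 = 5 orbitals, each holding 2 electrons (spin ±1/2), so 5 × 2 = 10.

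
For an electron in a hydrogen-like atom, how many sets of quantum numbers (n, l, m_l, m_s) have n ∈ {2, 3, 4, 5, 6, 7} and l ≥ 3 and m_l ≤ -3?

40

Treat each shell separately and count matching orbitals:
n=4 → 1; n=5 → 3; n=6 → 6; n=7 → 10.
Orbitals: 1 + 3 + 6 + 10 = 20. Including both spin states (m_s = ±1/2) gives 2 × 20 = 40 states.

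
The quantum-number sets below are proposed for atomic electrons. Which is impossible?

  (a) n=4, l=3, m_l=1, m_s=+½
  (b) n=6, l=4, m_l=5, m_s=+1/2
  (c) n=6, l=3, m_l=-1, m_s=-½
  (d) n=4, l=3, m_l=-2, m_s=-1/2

(b)

(b) has |m_l| = 5 > l = 4, violating −l ≤ m_l ≤ l.
The remaining sets (a), (c), (d) satisfy all four rules.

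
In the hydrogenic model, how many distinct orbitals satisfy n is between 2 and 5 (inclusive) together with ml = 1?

10

Work shell by shell — for each n, count the (l, ml) pairs that satisfy ml = 1:
n=2 → 1; n=3 → 2; n=4 → 3; n=5 → 4.
Total orbitals: 1 + 2 + 3 + 4 = 10.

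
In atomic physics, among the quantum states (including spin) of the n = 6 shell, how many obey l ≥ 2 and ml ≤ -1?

28

The (l, ml) pairs meeting l ≥ 2 and ml ≤ -1 give: l=2 → 2; l=3 → 3; l=4 → 4; l=5 → 5.
Orbitals: 2 + 3 + 4 + 5 = 14. Each orbital carries two spin states, so 14 × 2 = 28 states.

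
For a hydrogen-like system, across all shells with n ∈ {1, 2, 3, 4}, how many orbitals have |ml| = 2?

6

Per-shell orbital counts meeting the constraint:
n=3 → 2; n=4 → 4.
Total orbitals: 2 + 4 = 6.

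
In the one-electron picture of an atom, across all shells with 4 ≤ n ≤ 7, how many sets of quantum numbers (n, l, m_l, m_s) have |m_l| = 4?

Per-shell orbital counts meeting the constraint:
n=5 → 2; n=6 → 4; n=7 → 6.
Orbitals: 2 + 4 + 6 = 12. Including both spin states (m_s = ±1/2) gives 2 × 12 = 24 states.

24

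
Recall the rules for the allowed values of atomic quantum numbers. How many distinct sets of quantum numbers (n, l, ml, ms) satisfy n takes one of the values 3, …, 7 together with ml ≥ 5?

Treat each shell separately and count matching orbitals:
n=6 → 1; n=7 → 3.
Orbitals: 1 + 3 = 4. Including both spin states (ms = ±1/2) gives 2 × 4 = 8 states.

8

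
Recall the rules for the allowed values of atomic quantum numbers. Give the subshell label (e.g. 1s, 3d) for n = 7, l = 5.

7h

l = 5 corresponds to the letter 'h', so the subshell is 7h.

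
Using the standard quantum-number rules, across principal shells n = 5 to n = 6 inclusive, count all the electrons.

122

Shell n has n² orbitals: 5²=25 + 6²=36 = 61 orbitals.
Two spin states per orbital: 2 × 61 = 122 electrons.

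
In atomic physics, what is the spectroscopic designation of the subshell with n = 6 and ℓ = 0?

6s

ℓ = 0 corresponds to the letter 's', so the subshell is 6s.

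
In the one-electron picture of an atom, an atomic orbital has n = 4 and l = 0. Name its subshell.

l = 0 corresponds to the letter 's', so the subshell is 4s.

4s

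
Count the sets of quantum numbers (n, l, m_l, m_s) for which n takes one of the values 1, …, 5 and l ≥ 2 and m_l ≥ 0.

44

For each n in the range, tally the orbitals obeying l ≥ 2 and m_l ≥ 0:
n=3 → 3; n=4 → 7; n=5 → 12.
Orbitals: 3 + 7 + 12 = 22. Including both spin states (m_s = ±1/2) gives 2 × 22 = 44 states.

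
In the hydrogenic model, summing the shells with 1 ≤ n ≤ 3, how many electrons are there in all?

Shell n has n² orbitals: 1²=1 + 2²=4 + 3²=9 = 14 orbitals.
Two spin states per orbital: 2 × 14 = 28 electrons.

28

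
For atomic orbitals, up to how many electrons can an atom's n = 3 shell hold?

18

A shell holds 2n² electrons: 2 × 3² = 2 × 9 = 18.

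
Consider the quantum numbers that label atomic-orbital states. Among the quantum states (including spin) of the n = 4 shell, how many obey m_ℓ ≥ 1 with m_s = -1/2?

Go through ℓ = 0, …, 3 (the values permitted for n = 4).
The (ℓ, m_ℓ) pairs meeting m_ℓ ≥ 1 give: ℓ=1 → 1; ℓ=2 → 2; ℓ=3 → 3.
Orbitals: 1 + 2 + 3 = 6. With m_s fixed to a single value there is one state per orbital, giving 6 states.

6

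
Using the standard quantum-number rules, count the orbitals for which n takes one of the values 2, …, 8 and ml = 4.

10

For each n in the range, tally the orbitals obeying ml = 4:
n=5 → 1; n=6 → 2; n=7 → 3; n=8 → 4.
Total orbitals: 1 + 2 + 3 + 4 = 10.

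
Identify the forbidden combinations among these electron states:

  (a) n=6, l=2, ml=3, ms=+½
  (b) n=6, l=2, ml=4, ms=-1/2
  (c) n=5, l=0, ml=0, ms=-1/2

(a) and (b)

(a) has |ml| = 3 > l = 2, violating −l ≤ ml ≤ l.
(b) has |ml| = 4 > l = 2, violating −l ≤ ml ≤ l.
The remaining set (c) satisfies all four rules.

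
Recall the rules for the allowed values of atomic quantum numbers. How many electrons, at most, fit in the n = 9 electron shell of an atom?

162

A shell holds 2n² electrons: 2 × 9² = 2 × 81 = 162.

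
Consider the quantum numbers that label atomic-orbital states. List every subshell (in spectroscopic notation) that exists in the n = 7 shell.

7s, 7p, 7d, 7f, 7g, 7h, 7i

For n = 7, ℓ runs from 0 to 6. In spectroscopic notation ℓ = 0,1,2,… ↔ s,p,d,f,g,h,i, so the subshells are 7s, 7p, 7d, 7f, 7g, 7h, 7i.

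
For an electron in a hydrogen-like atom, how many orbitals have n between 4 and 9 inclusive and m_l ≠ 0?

Per-shell orbital counts meeting the constraint:
n=4 → 12; n=5 → 20; n=6 → 30; n=7 → 42; n=8 → 56; n=9 → 72.
Total orbitals: 12 + 20 + 30 + 42 + 56 + 72 = 232.

232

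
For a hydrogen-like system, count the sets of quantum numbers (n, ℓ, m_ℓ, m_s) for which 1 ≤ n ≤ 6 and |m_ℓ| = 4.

12

Work shell by shell — for each n, count the (ℓ, m_ℓ) pairs that satisfy |m_ℓ| = 4:
n=5 → 2; n=6 → 4.
Orbitals: 2 + 4 = 6. Including both spin states (m_s = ±1/2) gives 2 × 6 = 12 states.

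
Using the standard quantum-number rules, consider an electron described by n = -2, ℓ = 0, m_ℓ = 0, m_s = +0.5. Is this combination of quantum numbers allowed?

No

The principal quantum number must be a positive integer (n ≥ 1), but here n = -2.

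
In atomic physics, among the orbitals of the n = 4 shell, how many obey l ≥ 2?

With n = 4 the allowed l are 0, 1, …, 3.
Contributions: l=2 → 5; l=3 → 7.
Total orbitals: 5 + 7 = 12.

12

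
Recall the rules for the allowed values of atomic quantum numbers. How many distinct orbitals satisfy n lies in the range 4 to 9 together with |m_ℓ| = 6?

12

Count contributing orbitals for each principal shell:
n=7 → 2; n=8 → 4; n=9 → 6.
Total orbitals: 2 + 4 + 6 = 12.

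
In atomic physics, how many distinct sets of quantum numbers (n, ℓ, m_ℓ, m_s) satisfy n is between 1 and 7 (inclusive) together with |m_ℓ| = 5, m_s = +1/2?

Treat each shell separately and count matching orbitals:
n=6 → 2; n=7 → 4.
Orbitals: 2 + 4 = 6. With m_s fixed to +1/2 there is one state per orbital, so 6 states.

6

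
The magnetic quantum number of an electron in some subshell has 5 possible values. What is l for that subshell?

m_l ranges over 2l+1 integers, so 2l+1 = 5 ⇒ l = 2.

l = 2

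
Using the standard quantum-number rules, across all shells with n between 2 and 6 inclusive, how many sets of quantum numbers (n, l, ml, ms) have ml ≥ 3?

Count contributing orbitals for each principal shell:
n=4 → 1; n=5 → 3; n=6 → 6.
Orbitals: 1 + 3 + 6 = 10. Including both spin states (ms = ±1/2) gives 2 × 10 = 20 states.

20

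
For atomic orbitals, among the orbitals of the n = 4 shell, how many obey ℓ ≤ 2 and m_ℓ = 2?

Go through ℓ = 0, …, 3 (the values permitted for n = 4).
Per ℓ-value: ℓ=2 → 1.
Total orbitals: 1.

1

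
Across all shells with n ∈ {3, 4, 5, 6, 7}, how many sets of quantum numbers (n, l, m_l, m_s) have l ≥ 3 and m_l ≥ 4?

Count contributing orbitals for each principal shell:
n=5 → 1; n=6 → 3; n=7 → 6.
Orbitals: 1 + 3 + 6 = 10. Including both spin states (m_s = ±1/2) gives 2 × 10 = 20 states.

20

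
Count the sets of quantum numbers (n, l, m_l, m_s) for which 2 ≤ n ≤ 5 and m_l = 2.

Work shell by shell — for each n, count the (l, m_l) pairs that satisfy m_l = 2:
n=3 → 1; n=4 → 2; n=5 → 3.
Orbitals: 1 + 2 + 3 = 6. Including both spin states (m_s = ±1/2) gives 2 × 6 = 12 states.

12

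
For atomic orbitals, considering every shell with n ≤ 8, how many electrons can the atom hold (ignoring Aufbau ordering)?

Total orbitals = 1² + 2² + 3² + 4² + 5² + 6² + 7² + 8² = 204. Doubling for spin gives 408 electrons.

408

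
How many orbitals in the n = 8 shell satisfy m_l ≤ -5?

The n = 8 shell has l = 0 through 7; check each.
The (l, m_l) pairs meeting m_l ≤ -5 give: l=5 → 1; l=6 → 2; l=7 → 3.
Total orbitals: 1 + 2 + 3 = 6.

6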